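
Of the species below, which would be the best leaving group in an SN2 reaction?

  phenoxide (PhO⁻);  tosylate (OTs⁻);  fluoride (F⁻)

tosylate (OTs⁻)

A good leaving group is a weak base: the lower the pKₐ of its conjugate acid, the more readily it departs.
tosylate (OTs⁻): pKₐ(p-CH₃C₆H₄SO₃H (TsOH)) ≈ -2.8
fluoride (F⁻): pKₐ(HF) ≈ 3.2
phenoxide (PhO⁻): pKₐ(C₆H₅OH (phenol)) ≈ 10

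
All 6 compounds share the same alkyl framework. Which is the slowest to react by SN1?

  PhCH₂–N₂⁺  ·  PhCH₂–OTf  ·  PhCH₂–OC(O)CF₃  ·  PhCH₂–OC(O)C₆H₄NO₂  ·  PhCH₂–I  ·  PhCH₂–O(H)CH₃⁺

PhCH₂–OC(O)C₆H₄NO₂

Same R in every case — rank the leaving groups.
Rank by basicity of the departing species: weakest base leaves most easily.
PhCH₂–N₂⁺ loses N₂: no meaningful conjugate acid; N₂ departs as an exceptionally stable neutral molecule
PhCH₂–OTf loses OTf⁻: pKₐ(CF₃SO₃H (triflic acid)) ≈ -14
PhCH₂–I loses I⁻: pKₐ(HI) ≈ -10
PhCH₂–O(H)CH₃⁺ loses R'OH: pKₐ(R'OH₂⁺) ≈ -2.4
PhCH₂–OC(O)CF₃ loses CF₃COO⁻: pKₐ(CF₃COOH) ≈ 0.2
PhCH₂–OC(O)C₆H₄NO₂ loses p-O₂N–C₆H₄–COO⁻: pKₐ(p-nitrobenzoic acid) ≈ 3.4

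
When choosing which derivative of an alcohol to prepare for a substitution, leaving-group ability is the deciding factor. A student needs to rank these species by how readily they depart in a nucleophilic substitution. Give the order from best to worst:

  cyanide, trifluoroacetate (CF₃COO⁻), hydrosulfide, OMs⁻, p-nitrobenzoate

OMs⁻ > trifluoroacetate (CF₃COO⁻) > p-nitrobenzoate > hydrosulfide > cyanide

Rank by basicity of the departing species: weakest base leaves most easily.
OMs⁻: pKₐ(CH₃SO₃H (MsOH)) ≈ -1.9
trifluoroacetate (CF₃COO⁻): pKₐ(CF₃COOH) ≈ 0.2
p-nitrobenzoate: pKₐ(p-nitrobenzoic acid) ≈ 3.4
hydrosulfide: pKₐ(H₂S) ≈ 7
cyanide: pKₐ(HCN) ≈ 9.2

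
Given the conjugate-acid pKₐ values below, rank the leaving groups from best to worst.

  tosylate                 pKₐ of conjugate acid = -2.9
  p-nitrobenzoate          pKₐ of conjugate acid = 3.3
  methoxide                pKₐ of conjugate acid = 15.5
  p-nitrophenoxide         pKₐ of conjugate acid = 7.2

Lower conjugate-acid pKₐ ⇒ weaker base ⇒ better leaving group.
Sorting by the given values: tosylate (-2.9), p-nitrobenzoate (3.3), p-nitrophenoxide (7.2), methoxide (15.5).

tosylate > p-nitrobenzoate > p-nitrophenoxide > methoxide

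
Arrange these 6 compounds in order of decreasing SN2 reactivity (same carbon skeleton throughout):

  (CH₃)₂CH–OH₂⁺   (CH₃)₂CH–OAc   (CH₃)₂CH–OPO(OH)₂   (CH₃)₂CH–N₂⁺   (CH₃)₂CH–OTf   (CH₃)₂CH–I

With the same alkyl group throughout, only the leaving group differentiates the rates.
Rank by basicity of the departing species: weakest base leaves most easily.
(CH₃)₂CH–N₂⁺ loses N₂: no meaningful conjugate acid; N₂ departs as an exceptionally stable neutral molecule
(CH₃)₂CH–OTf loses OTf⁻: pKₐ(CF₃SO₃H (triflic acid)) ≈ -14
(CH₃)₂CH–I loses I⁻: pKₐ(HI) ≈ -10
(CH₃)₂CH–OH₂⁺ loses H₂O: pKₐ(H₃O⁺) ≈ -1.7
(CH₃)₂CH–OPO(OH)₂ loses H₂PO₄⁻: pKₐ(H₃PO₄) ≈ 2.1
(CH₃)₂CH–OAc loses AcO⁻: pKₐ(CH₃COOH) ≈ 4.8

(CH₃)₂CH–N₂⁺ > (CH₃)₂CH–OTf > (CH₃)₂CH–I > (CH₃)₂CH–OH₂⁺ > (CH₃)₂CH–OPO(OH)₂ > (CH₃)₂CH–OAc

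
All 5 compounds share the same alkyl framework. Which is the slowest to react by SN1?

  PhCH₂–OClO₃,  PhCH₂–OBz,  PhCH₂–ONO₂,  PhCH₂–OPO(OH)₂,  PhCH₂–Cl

The skeletons are identical, so relative rate is governed entirely by leaving-group ability.
A good leaving group is a weak base: the lower the pKₐ of its conjugate acid, the more readily it departs.
PhCH₂–OClO₃ loses ClO₄⁻: pKₐ(HClO₄) ≈ -10
PhCH₂–Cl loses Cl⁻: pKₐ(HCl) ≈ -7
PhCH₂–ONO₂ loses NO₃⁻: pKₐ(HNO₃) ≈ -1.3
PhCH₂–OPO(OH)₂ loses H₂PO₄⁻: pKₐ(H₃PO₄) ≈ 2.1
PhCH₂–OBz loses PhCOO⁻: pKₐ(C₆H₅COOH) ≈ 4.2

PhCH₂–OBz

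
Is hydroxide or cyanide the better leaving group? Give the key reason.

cyanide is the better leaving group.
pKₐ(HCN) ≈ 9.2 versus pKₐ(H₂O) ≈ 15.7: cyanide is the much weaker base.
Sp carbon stabilises the charge somewhat, but still a poor LG.

cyanide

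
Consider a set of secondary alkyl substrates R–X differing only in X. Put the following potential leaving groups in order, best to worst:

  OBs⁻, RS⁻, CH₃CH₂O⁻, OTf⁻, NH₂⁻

OTf⁻ > OBs⁻ > RS⁻ > CH₃CH₂O⁻ > NH₂⁻

Leaving-group ability tracks the stability of the departed species; conjugate-acid pKₐ is the usual yardstick (lower pKₐ → better LG).
OTf⁻: pKₐ(CF₃SO₃H (triflic acid)) ≈ -14
OBs⁻: pKₐ(p-BrC₆H₄SO₃H) ≈ -2.8
RS⁻: pKₐ(RSH (a thiol)) ≈ 10.5
CH₃CH₂O⁻: pKₐ(CH₃CH₂OH) ≈ 16
NH₂⁻: pKₐ(NH₃) ≈ 38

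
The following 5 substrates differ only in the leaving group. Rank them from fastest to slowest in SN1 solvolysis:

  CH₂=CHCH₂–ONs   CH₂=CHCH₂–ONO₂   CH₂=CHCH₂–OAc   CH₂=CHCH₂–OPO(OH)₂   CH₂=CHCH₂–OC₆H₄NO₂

CH₂=CHCH₂–ONs > CH₂=CHCH₂–ONO₂ > CH₂=CHCH₂–OPO(OH)₂ > CH₂=CHCH₂–OAc > CH₂=CHCH₂–OC₆H₄NO₂

The skeletons are identical, so relative rate is governed entirely by leaving-group ability.
Rank by basicity of the departing species: weakest base leaves most easily.
CH₂=CHCH₂–ONs loses ONs⁻: pKₐ(p-O₂NC₆H₄SO₃H) ≈ -3.5
CH₂=CHCH₂–ONO₂ loses NO₃⁻: pKₐ(HNO₃) ≈ -1.3
CH₂=CHCH₂–OPO(OH)₂ loses H₂PO₄⁻: pKₐ(H₃PO₄) ≈ 2.1
CH₂=CHCH₂–OAc loses AcO⁻: pKₐ(CH₃COOH) ≈ 4.8
CH₂=CHCH₂–OC₆H₄NO₂ loses p-O₂N–C₆H₄–O⁻: pKₐ(p-nitrophenol) ≈ 7.2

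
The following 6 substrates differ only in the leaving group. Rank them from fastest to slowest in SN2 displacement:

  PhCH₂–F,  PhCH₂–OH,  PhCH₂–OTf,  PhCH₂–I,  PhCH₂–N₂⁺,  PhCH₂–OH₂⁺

PhCH₂–N₂⁺ > PhCH₂–OTf > PhCH₂–I > PhCH₂–OH₂⁺ > PhCH₂–F > PhCH₂–OH

Same R in every case — rank the leaving groups.
A good leaving group is a weak base: the lower the pKₐ of its conjugate acid, the more readily it departs.
PhCH₂–N₂⁺ loses N₂: no meaningful conjugate acid; N₂ departs as an exceptionally stable neutral molecule
PhCH₂–OTf loses OTf⁻: pKₐ(CF₃SO₃H (triflic acid)) ≈ -14
PhCH₂–I loses I⁻: pKₐ(HI) ≈ -10
PhCH₂–OH₂⁺ loses H₂O: pKₐ(H₃O⁺) ≈ -1.7
PhCH₂–F loses F⁻: pKₐ(HF) ≈ 3.2
PhCH₂–OH loses OH⁻: pKₐ(H₂O) ≈ 15.7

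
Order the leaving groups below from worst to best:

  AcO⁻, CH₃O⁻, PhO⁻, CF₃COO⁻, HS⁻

CH₃O⁻ < PhO⁻ < HS⁻ < AcO⁻ < CF₃COO⁻

Leaving-group ability tracks the stability of the departed species; conjugate-acid pKₐ is the usual yardstick (lower pKₐ → better LG).
CF₃COO⁻: pKₐ(CF₃COOH) ≈ 0.2 — strongly electron-withdrawing CF₃ stabilises the carboxylate
AcO⁻: pKₐ(CH₃COOH) ≈ 4.8 — resonance-stabilised but still a weak base
HS⁻: pKₐ(H₂S) ≈ 7
PhO⁻: pKₐ(C₆H₅OH (phenol)) ≈ 10
CH₃O⁻: pKₐ(CH₃OH) ≈ 15.5
The question asks for worst first, so the sequence is read in increasing leaving-group ability.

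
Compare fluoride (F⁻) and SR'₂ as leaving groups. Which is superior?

SR'₂ is the better leaving group.
pKₐ(R'₂SH⁺) ≈ -7 versus pKₐ(HF) ≈ 3.2: SR'₂ is the much weaker base.
Neutral; leaves from a sulfonium salt (R–SR'₂⁺).

SR'₂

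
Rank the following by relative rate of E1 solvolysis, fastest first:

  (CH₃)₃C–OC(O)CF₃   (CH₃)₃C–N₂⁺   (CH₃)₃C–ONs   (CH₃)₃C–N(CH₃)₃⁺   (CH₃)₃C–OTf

Same R in every case — rank the leaving groups.
A good leaving group is a weak base: the lower the pKₐ of its conjugate acid, the more readily it departs.
(CH₃)₃C–N₂⁺ loses N₂: no meaningful conjugate acid; N₂ departs as an exceptionally stable neutral molecule
(CH₃)₃C–OTf loses OTf⁻: pKₐ(CF₃SO₃H (triflic acid)) ≈ -14
(CH₃)₃C–ONs loses ONs⁻: pKₐ(p-O₂NC₆H₄SO₃H) ≈ -3.5
(CH₃)₃C–OC(O)CF₃ loses CF₃COO⁻: pKₐ(CF₃COOH) ≈ 0.2
(CH₃)₃C–N(CH₃)₃⁺ loses NR'₃: pKₐ(R'₃NH⁺) ≈ 10.7

(CH₃)₃C–N₂⁺ > (CH₃)₃C–OTf > (CH₃)₃C–ONs > (CH₃)₃C–OC(O)CF₃ > (CH₃)₃C–N(CH₃)₃⁺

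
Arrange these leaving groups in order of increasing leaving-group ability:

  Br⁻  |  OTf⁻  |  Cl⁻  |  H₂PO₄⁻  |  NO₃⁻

H₂PO₄⁻ < NO₃⁻ < Cl⁻ < Br⁻ < OTf⁻

OTf⁻: pKₐ(CF₃SO₃H (triflic acid)) ≈ -14
Br⁻: pKₐ(HBr) ≈ -9
Cl⁻: pKₐ(HCl) ≈ -7
NO₃⁻: pKₐ(HNO₃) ≈ -1.3
H₂PO₄⁻: pKₐ(H₃PO₄) ≈ 2.1
The question asks for worst first, so the sequence is read in increasing leaving-group ability.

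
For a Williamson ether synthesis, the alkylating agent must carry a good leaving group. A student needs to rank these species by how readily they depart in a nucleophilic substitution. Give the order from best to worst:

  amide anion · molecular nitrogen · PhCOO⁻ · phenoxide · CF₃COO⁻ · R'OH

molecular nitrogen > R'OH > CF₃COO⁻ > PhCOO⁻ > phenoxide > amide anion

Rank by basicity of the departing species: weakest base leaves most easily.
molecular nitrogen: no meaningful conjugate acid; N₂ departs as an exceptionally stable neutral molecule
R'OH: pKₐ(R'OH₂⁺) ≈ -2.4 — neutral; leaves from a protonated ether (an oxonium ion, R–O(H)R'⁺)
CF₃COO⁻: pKₐ(CF₃COOH) ≈ 0.2
PhCOO⁻: pKₐ(C₆H₅COOH) ≈ 4.2
phenoxide: pKₐ(C₆H₅OH (phenol)) ≈ 10 — resonance into the ring helps, but still a poor LG
amide anion: pKₐ(NH₃) ≈ 38 — extremely strong base; never a leaving group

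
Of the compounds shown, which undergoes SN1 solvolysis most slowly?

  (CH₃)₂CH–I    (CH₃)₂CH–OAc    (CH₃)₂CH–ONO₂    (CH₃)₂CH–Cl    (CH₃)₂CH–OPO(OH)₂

(CH₃)₂CH–OAc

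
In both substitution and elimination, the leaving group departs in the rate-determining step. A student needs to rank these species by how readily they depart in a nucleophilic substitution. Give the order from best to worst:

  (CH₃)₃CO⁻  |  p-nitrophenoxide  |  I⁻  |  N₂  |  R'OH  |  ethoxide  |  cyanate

N₂ > I⁻ > R'OH > cyanate > p-nitrophenoxide > ethoxide > (CH₃)₃CO⁻

The more stable X⁻ (or X) is on its own — i.e. the weaker a base it is — the better a leaving group it makes.
N₂: no meaningful conjugate acid; N₂ departs as an exceptionally stable neutral molecule
I⁻: pKₐ(HI) ≈ -10
R'OH: pKₐ(R'OH₂⁺) ≈ -2.4
cyanate: pKₐ(HOCN) ≈ 3.5
p-nitrophenoxide: pKₐ(p-nitrophenol) ≈ 7.2
ethoxide: pKₐ(CH₃CH₂OH) ≈ 16
(CH₃)₃CO⁻: pKₐ(t-BuOH) ≈ 18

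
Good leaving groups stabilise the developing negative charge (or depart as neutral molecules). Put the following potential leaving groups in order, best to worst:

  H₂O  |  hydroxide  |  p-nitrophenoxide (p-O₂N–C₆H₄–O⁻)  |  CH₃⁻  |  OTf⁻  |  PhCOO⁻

OTf⁻ > H₂O > PhCOO⁻ > p-nitrophenoxide (p-O₂N–C₆H₄–O⁻) > hydroxide > CH₃⁻

A good leaving group is a weak base: the lower the pKₐ of its conjugate acid, the more readily it departs.
OTf⁻: pKₐ(CF₃SO₃H (triflic acid)) ≈ -14 — charge spread over three oxygens and a CF₃ group; the premier leaving group in synthesis
H₂O: pKₐ(H₃O⁺) ≈ -1.7 — neutral; leaves from a protonated alcohol (R–OH₂⁺)
PhCOO⁻: pKₐ(C₆H₅COOH) ≈ 4.2
p-nitrophenoxide (p-O₂N–C₆H₄–O⁻): pKₐ(p-nitrophenol) ≈ 7.2 — nitro group delocalises the charge; the classic chromogenic LG
hydroxide: pKₐ(H₂O) ≈ 15.7
CH₃⁻: pKₐ(CH₄) ≈ 48 — unstabilised carbanion; the worst conceivable leaving group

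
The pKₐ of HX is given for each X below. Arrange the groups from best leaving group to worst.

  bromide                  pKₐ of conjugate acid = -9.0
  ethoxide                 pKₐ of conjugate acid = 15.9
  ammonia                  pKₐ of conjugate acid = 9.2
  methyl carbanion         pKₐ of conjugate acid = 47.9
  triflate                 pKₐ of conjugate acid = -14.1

triflate > bromide > ammonia > ethoxide > methyl carbanion

Lower conjugate-acid pKₐ ⇒ weaker base ⇒ better leaving group.
Sorting by the given values: triflate (-14.1), bromide (-9.0), ammonia (9.2), ethoxide (15.9), methyl carbanion (47.9).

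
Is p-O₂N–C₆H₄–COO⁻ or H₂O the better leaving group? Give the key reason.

H₂O

H₂O is the better leaving group.
pKₐ(H₃O⁺) ≈ -1.7 versus pKₐ(p-nitrobenzoic acid) ≈ 3.4: H₂O is the much weaker base.
Neutral; leaves from a protonated alcohol (R–OH₂⁺).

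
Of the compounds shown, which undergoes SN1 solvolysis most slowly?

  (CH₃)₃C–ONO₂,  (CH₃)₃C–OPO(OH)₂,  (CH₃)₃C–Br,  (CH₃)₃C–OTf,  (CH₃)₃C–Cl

(CH₃)₃C–OPO(OH)₂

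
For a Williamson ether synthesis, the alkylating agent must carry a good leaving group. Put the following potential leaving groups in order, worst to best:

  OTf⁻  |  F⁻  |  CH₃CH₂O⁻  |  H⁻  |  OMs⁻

The more stable X⁻ (or X) is on its own — i.e. the weaker a base it is — the better a leaving group it makes.
OTf⁻: pKₐ(CF₃SO₃H (triflic acid)) ≈ -14 — charge spread over three oxygens and a CF₃ group; the premier leaving group in synthesis
OMs⁻: pKₐ(CH₃SO₃H (MsOH)) ≈ -1.9
F⁻: pKₐ(HF) ≈ 3.2
CH₃CH₂O⁻: pKₐ(CH₃CH₂OH) ≈ 16 — strong base; alkoxides do not leave unassisted
H⁻: pKₐ(H₂) ≈ 36
The question asks for worst first, so the sequence is read in increasing leaving-group ability.

H⁻ < CH₃CH₂O⁻ < F⁻ < OMs⁻ < OTf⁻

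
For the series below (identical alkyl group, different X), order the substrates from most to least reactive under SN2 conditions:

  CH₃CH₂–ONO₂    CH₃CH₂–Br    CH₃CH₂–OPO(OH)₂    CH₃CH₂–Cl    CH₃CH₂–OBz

CH₃CH₂–Br > CH₃CH₂–Cl > CH₃CH₂–ONO₂ > CH₃CH₂–OPO(OH)₂ > CH₃CH₂–OBz

Same R in every case — rank the leaving groups.
Leaving-group ability tracks the stability of the departed species; conjugate-acid pKₐ is the usual yardstick (lower pKₐ → better LG).
CH₃CH₂–Br loses Br⁻: pKₐ(HBr) ≈ -9
CH₃CH₂–Cl loses Cl⁻: pKₐ(HCl) ≈ -7
CH₃CH₂–ONO₂ loses NO₃⁻: pKₐ(HNO₃) ≈ -1.3
CH₃CH₂–OPO(OH)₂ loses H₂PO₄⁻: pKₐ(H₃PO₄) ≈ 2.1
CH₃CH₂–OBz loses PhCOO⁻: pKₐ(C₆H₅COOH) ≈ 4.2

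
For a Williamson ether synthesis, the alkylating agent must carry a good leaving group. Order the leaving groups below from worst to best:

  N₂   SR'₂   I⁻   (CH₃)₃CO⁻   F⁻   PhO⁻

(CH₃)₃CO⁻ < PhO⁻ < F⁻ < SR'₂ < I⁻ < N₂

N₂: no meaningful conjugate acid; N₂ departs as an exceptionally stable neutral molecule
I⁻: pKₐ(HI) ≈ -10
SR'₂: pKₐ(R'₂SH⁺) ≈ -7
F⁻: pKₐ(HF) ≈ 3.2
PhO⁻: pKₐ(C₆H₅OH (phenol)) ≈ 10
(CH₃)₃CO⁻: pKₐ(t-BuOH) ≈ 18
The question asks for worst first, so the sequence is read in increasing leaving-group ability.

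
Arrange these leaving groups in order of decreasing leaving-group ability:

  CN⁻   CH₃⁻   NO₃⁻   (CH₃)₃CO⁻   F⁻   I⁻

Leaving-group ability tracks the stability of the departed species; conjugate-acid pKₐ is the usual yardstick (lower pKₐ → better LG).
I⁻: pKₐ(HI) ≈ -10 — large, highly polarisable; very weak base
NO₃⁻: pKₐ(HNO₃) ≈ -1.3
F⁻: pKₐ(HF) ≈ 3.2
CN⁻: pKₐ(HCN) ≈ 9.2
(CH₃)₃CO⁻: pKₐ(t-BuOH) ≈ 18 — bulky, strongly basic alkoxide
CH₃⁻: pKₐ(CH₄) ≈ 48 — unstabilised carbanion; the worst conceivable leaving group

I⁻ > NO₃⁻ > F⁻ > CN⁻ > (CH₃)₃CO⁻ > CH₃⁻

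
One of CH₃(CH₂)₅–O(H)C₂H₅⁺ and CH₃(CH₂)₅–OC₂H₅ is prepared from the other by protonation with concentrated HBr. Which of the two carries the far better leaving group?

From CH₃(CH₂)₅–OC₂H₅ the departing group would be CH₃CH₂O⁻ (pKₐ(CH₃CH₂OH) ≈ 16). Strong base; alkoxides do not leave unassisted.
From CH₃(CH₂)₅–O(H)C₂H₅⁺ the leaving group is R'OH (pKₐ(R'OH₂⁺) ≈ -2.4). Neutral; leaves from a protonated ether (an oxonium ion, R–O(H)R'⁺).
Protonation with concentrated HBr works by allowing neutral ethanol, rather than ethoxide, to depart, making CH₃(CH₂)₅–O(H)C₂H₅⁺ enormously more reactive.

CH₃(CH₂)₅–O(H)C₂H₅⁺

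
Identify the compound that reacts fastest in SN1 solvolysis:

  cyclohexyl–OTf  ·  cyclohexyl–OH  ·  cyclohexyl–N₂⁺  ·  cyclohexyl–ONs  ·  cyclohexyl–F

cyclohexyl–N₂⁺

Same R in every case — rank the leaving groups.
A good leaving group is a weak base: the lower the pKₐ of its conjugate acid, the more readily it departs.
cyclohexyl–N₂⁺ loses N₂: no meaningful conjugate acid; N₂ departs as an exceptionally stable neutral molecule
cyclohexyl–OTf loses OTf⁻: pKₐ(CF₃SO₃H (triflic acid)) ≈ -14
cyclohexyl–ONs loses ONs⁻: pKₐ(p-O₂NC₆H₄SO₃H) ≈ -3.5
cyclohexyl–F loses F⁻: pKₐ(HF) ≈ 3.2
cyclohexyl–OH loses OH⁻: pKₐ(H₂O) ≈ 15.7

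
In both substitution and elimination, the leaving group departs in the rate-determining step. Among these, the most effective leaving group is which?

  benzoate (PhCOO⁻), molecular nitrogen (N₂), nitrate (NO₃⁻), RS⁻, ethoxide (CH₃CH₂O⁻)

molecular nitrogen (N₂)

A good leaving group is a weak base: the lower the pKₐ of its conjugate acid, the more readily it departs.
molecular nitrogen (N₂): no meaningful conjugate acid; N₂ departs as an exceptionally stable neutral molecule
nitrate (NO₃⁻): pKₐ(HNO₃) ≈ -1.3
benzoate (PhCOO⁻): pKₐ(C₆H₅COOH) ≈ 4.2
RS⁻: pKₐ(RSH (a thiol)) ≈ 10.5
ethoxide (CH₃CH₂O⁻): pKₐ(CH₃CH₂OH) ≈ 16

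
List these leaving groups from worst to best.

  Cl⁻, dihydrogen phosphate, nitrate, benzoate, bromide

The more stable X⁻ (or X) is on its own — i.e. the weaker a base it is — the better a leaving group it makes.
bromide: pKₐ(HBr) ≈ -9 — weak base; good leaving group
Cl⁻: pKₐ(HCl) ≈ -7
nitrate: pKₐ(HNO₃) ≈ -1.3 — resonance-delocalised over three oxygens
dihydrogen phosphate: pKₐ(H₃PO₄) ≈ 2.1 — moderate base; biological leaving group after further activation
benzoate: pKₐ(C₆H₅COOH) ≈ 4.2
Listed from poorest to best leaving group as asked.

benzoate < dihydrogen phosphate < nitrate < Cl⁻ < bromide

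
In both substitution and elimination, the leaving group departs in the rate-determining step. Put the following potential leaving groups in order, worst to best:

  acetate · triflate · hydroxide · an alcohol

hydroxide < acetate < an alcohol < triflate

triflate: pKₐ(CF₃SO₃H (triflic acid)) ≈ -14 — charge spread over three oxygens and a CF₃ group; the premier leaving group in synthesis
an alcohol: pKₐ(R'OH₂⁺) ≈ -2.4 — neutral; leaves from a protonated ether (an oxonium ion, R–O(H)R'⁺)
acetate: pKₐ(CH₃COOH) ≈ 4.8 — resonance-stabilised but still a weak base
hydroxide: pKₐ(H₂O) ≈ 15.7 — strong base; essentially never leaves without prior activation
The question asks for worst first, so the sequence is read in increasing leaving-group ability.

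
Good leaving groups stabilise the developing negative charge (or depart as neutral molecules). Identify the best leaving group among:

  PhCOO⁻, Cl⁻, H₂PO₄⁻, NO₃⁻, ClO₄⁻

Rank by basicity of the departing species: weakest base leaves most easily.
ClO₄⁻: pKₐ(HClO₄) ≈ -10
Cl⁻: pKₐ(HCl) ≈ -7
NO₃⁻: pKₐ(HNO₃) ≈ -1.3
H₂PO₄⁻: pKₐ(H₃PO₄) ≈ 2.1
PhCOO⁻: pKₐ(C₆H₅COOH) ≈ 4.2

ClO₄⁻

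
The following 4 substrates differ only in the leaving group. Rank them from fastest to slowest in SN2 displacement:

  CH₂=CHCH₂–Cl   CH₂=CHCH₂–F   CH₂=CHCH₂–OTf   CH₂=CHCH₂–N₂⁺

Same R in every case — rank the leaving groups.
The more stable X⁻ (or X) is on its own — i.e. the weaker a base it is — the better a leaving group it makes.
CH₂=CHCH₂–N₂⁺ loses N₂: no meaningful conjugate acid; N₂ departs as an exceptionally stable neutral molecule
CH₂=CHCH₂–OTf loses OTf⁻: pKₐ(CF₃SO₃H (triflic acid)) ≈ -14
CH₂=CHCH₂–Cl loses Cl⁻: pKₐ(HCl) ≈ -7
CH₂=CHCH₂–F loses F⁻: pKₐ(HF) ≈ 3.2

CH₂=CHCH₂–N₂⁺ > CH₂=CHCH₂–OTf > CH₂=CHCH₂–Cl > CH₂=CHCH₂–F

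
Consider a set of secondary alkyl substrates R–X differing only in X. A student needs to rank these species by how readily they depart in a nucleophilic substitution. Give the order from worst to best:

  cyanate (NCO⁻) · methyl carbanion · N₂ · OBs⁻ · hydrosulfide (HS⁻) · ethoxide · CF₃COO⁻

N₂: no meaningful conjugate acid; N₂ departs as an exceptionally stable neutral molecule
OBs⁻: pKₐ(p-BrC₆H₄SO₃H) ≈ -2.8
CF₃COO⁻: pKₐ(CF₃COOH) ≈ 0.2
cyanate (NCO⁻): pKₐ(HOCN) ≈ 3.5
hydrosulfide (HS⁻): pKₐ(H₂S) ≈ 7
ethoxide: pKₐ(CH₃CH₂OH) ≈ 16
methyl carbanion: pKₐ(CH₄) ≈ 48
The question asks for worst first, so the sequence is read in increasing leaving-group ability.

methyl carbanion < ethoxide < hydrosulfide (HS⁻) < cyanate (NCO⁻) < CF₃COO⁻ < OBs⁻ < N₂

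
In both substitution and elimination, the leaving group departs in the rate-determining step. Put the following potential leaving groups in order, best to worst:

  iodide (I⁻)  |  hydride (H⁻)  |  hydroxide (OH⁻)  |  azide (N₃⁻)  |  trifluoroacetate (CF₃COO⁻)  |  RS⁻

The more stable X⁻ (or X) is on its own — i.e. the weaker a base it is — the better a leaving group it makes.
iodide (I⁻): pKₐ(HI) ≈ -10
trifluoroacetate (CF₃COO⁻): pKₐ(CF₃COOH) ≈ 0.2
azide (N₃⁻): pKₐ(HN₃) ≈ 4.7
RS⁻: pKₐ(RSH (a thiol)) ≈ 10.5
hydroxide (OH⁻): pKₐ(H₂O) ≈ 15.7
hydride (H⁻): pKₐ(H₂) ≈ 36

iodide (I⁻) > trifluoroacetate (CF₃COO⁻) > azide (N₃⁻) > RS⁻ > hydroxide (OH⁻) > hydride (H⁻)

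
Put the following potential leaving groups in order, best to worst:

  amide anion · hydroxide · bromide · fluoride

A good leaving group is a weak base: the lower the pKₐ of its conjugate acid, the more readily it departs.
bromide: pKₐ(HBr) ≈ -9
fluoride: pKₐ(HF) ≈ 3.2
hydroxide: pKₐ(H₂O) ≈ 15.7
amide anion: pKₐ(NH₃) ≈ 38

bromide > fluoride > hydroxide > amide anion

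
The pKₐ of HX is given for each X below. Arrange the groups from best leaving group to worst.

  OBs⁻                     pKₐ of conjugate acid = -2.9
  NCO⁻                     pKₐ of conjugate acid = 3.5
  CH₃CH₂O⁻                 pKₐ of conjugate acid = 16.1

OBs⁻ > NCO⁻ > CH₃CH₂O⁻

Lower conjugate-acid pKₐ ⇒ weaker base ⇒ better leaving group.
Sorting by the given values: OBs⁻ (-2.9), NCO⁻ (3.5), CH₃CH₂O⁻ (16.1).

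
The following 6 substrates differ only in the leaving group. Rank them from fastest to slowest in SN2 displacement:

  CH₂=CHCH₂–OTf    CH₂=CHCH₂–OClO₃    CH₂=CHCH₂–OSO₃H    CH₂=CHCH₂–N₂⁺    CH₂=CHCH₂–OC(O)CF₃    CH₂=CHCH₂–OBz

CH₂=CHCH₂–N₂⁺ > CH₂=CHCH₂–OTf > CH₂=CHCH₂–OClO₃ > CH₂=CHCH₂–OSO₃H > CH₂=CHCH₂–OC(O)CF₃ > CH₂=CHCH₂–OBz

The skeletons are identical, so relative rate is governed entirely by leaving-group ability.
A good leaving group is a weak base: the lower the pKₐ of its conjugate acid, the more readily it departs.
CH₂=CHCH₂–N₂⁺ loses N₂: no meaningful conjugate acid; N₂ departs as an exceptionally stable neutral molecule
CH₂=CHCH₂–OTf loses OTf⁻: pKₐ(CF₃SO₃H (triflic acid)) ≈ -14
CH₂=CHCH₂–OClO₃ loses ClO₄⁻: pKₐ(HClO₄) ≈ -10
CH₂=CHCH₂–OSO₃H loses HSO₄⁻: pKₐ(H₂SO₄) ≈ -3
CH₂=CHCH₂–OC(O)CF₃ loses CF₃COO⁻: pKₐ(CF₃COOH) ≈ 0.2
CH₂=CHCH₂–OBz loses PhCOO⁻: pKₐ(C₆H₅COOH) ≈ 4.2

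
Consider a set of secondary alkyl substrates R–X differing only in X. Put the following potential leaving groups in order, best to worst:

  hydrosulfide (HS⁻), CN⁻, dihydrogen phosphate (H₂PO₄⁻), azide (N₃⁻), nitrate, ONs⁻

ONs⁻ > nitrate > dihydrogen phosphate (H₂PO₄⁻) > azide (N₃⁻) > hydrosulfide (HS⁻) > CN⁻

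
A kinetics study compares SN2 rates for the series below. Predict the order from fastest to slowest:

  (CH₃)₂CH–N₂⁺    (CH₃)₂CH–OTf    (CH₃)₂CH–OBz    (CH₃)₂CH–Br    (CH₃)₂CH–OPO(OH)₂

With the same alkyl group throughout, only the leaving group differentiates the rates.
Rank by basicity of the departing species: weakest base leaves most easily.
(CH₃)₂CH–N₂⁺ loses N₂: no meaningful conjugate acid; N₂ departs as an exceptionally stable neutral molecule
(CH₃)₂CH–OTf loses OTf⁻: pKₐ(CF₃SO₃H (triflic acid)) ≈ -14
(CH₃)₂CH–Br loses Br⁻: pKₐ(HBr) ≈ -9
(CH₃)₂CH–OPO(OH)₂ loses H₂PO₄⁻: pKₐ(H₃PO₄) ≈ 2.1
(CH₃)₂CH–OBz loses PhCOO⁻: pKₐ(C₆H₅COOH) ≈ 4.2

(CH₃)₂CH–N₂⁺ > (CH₃)₂CH–OTf > (CH₃)₂CH–Br > (CH₃)₂CH–OPO(OH)₂ > (CH₃)₂CH–OBz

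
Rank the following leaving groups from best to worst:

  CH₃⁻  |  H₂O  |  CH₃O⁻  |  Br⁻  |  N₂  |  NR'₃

N₂ > Br⁻ > H₂O > NR'₃ > CH₃O⁻ > CH₃⁻

The more stable X⁻ (or X) is on its own — i.e. the weaker a base it is — the better a leaving group it makes.
N₂: no meaningful conjugate acid; N₂ departs as an exceptionally stable neutral molecule
Br⁻: pKₐ(HBr) ≈ -9
H₂O: pKₐ(H₃O⁺) ≈ -1.7
NR'₃: pKₐ(R'₃NH⁺) ≈ 10.7
CH₃O⁻: pKₐ(CH₃OH) ≈ 15.5
CH₃⁻: pKₐ(CH₄) ≈ 48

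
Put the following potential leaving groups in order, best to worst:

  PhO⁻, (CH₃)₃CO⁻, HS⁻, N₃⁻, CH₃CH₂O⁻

N₃⁻ > HS⁻ > PhO⁻ > CH₃CH₂O⁻ > (CH₃)₃CO⁻

N₃⁻: pKₐ(HN₃) ≈ 4.7 — linear, resonance-stabilised
HS⁻: pKₐ(H₂S) ≈ 7
PhO⁻: pKₐ(C₆H₅OH (phenol)) ≈ 10
CH₃CH₂O⁻: pKₐ(CH₃CH₂OH) ≈ 16 — strong base; alkoxides do not leave unassisted
(CH₃)₃CO⁻: pKₐ(t-BuOH) ≈ 18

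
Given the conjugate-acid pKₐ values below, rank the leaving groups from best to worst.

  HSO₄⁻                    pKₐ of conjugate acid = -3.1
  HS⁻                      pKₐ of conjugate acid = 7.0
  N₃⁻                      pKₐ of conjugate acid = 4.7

Lower conjugate-acid pKₐ ⇒ weaker base ⇒ better leaving group.
Sorting by the given values: HSO₄⁻ (-3.1), N₃⁻ (4.7), HS⁻ (7.0).

HSO₄⁻ > N₃⁻ > HS⁻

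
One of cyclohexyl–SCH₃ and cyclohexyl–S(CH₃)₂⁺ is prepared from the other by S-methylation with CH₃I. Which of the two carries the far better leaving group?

From cyclohexyl–SCH₃ the departing group would be RS⁻ (pKₐ(RSH (a thiol)) ≈ 10.5). Moderately basic; rarely leaves without activation.
From cyclohexyl–S(CH₃)₂⁺ the leaving group is SR'₂ (pKₐ(R'₂SH⁺) ≈ -7). Neutral; leaves from a sulfonium salt (R–SR'₂⁺).
S-methylation with CH₃I works by allowing neutral dimethyl sulfide, rather than methanethiolate, to depart, making cyclohexyl–S(CH₃)₂⁺ enormously more reactive.

cyclohexyl–S(CH₃)₂⁺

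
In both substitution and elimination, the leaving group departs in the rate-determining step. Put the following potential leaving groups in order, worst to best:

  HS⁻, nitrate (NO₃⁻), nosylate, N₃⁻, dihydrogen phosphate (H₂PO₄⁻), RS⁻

Leaving-group ability tracks the stability of the departed species; conjugate-acid pKₐ is the usual yardstick (lower pKₐ → better LG).
nosylate: pKₐ(p-O₂NC₆H₄SO₃H) ≈ -3.5 — p-nitro group further stabilises the sulfonate
nitrate (NO₃⁻): pKₐ(HNO₃) ≈ -1.3
dihydrogen phosphate (H₂PO₄⁻): pKₐ(H₃PO₄) ≈ 2.1
N₃⁻: pKₐ(HN₃) ≈ 4.7 — linear, resonance-stabilised
HS⁻: pKₐ(H₂S) ≈ 7 — larger and more polarisable than the oxygen analogue
RS⁻: pKₐ(RSH (a thiol)) ≈ 10.5
The question asks for worst first, so the sequence is read in increasing leaving-group ability.

RS⁻ < HS⁻ < N₃⁻ < dihydrogen phosphate (H₂PO₄⁻) < nitrate (NO₃⁻) < nosylate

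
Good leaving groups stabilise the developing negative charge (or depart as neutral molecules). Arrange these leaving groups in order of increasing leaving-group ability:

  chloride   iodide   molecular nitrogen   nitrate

Rank by basicity of the departing species: weakest base leaves most easily.
molecular nitrogen: no meaningful conjugate acid; N₂ departs as an exceptionally stable neutral molecule
iodide: pKₐ(HI) ≈ -10
chloride: pKₐ(HCl) ≈ -7
nitrate: pKₐ(HNO₃) ≈ -1.3
Listed from poorest to best leaving group as asked.

nitrate < chloride < iodide < molecular nitrogen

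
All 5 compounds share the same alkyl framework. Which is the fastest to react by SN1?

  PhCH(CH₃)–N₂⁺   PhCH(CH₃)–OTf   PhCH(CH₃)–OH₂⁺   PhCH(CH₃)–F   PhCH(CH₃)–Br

PhCH(CH₃)–N₂⁺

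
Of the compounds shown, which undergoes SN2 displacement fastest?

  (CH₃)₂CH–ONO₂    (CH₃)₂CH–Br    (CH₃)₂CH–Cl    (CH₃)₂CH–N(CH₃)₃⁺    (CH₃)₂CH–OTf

(CH₃)₂CH–OTf

With the same alkyl group throughout, only the leaving group differentiates the rates.
Leaving-group ability tracks the stability of the departed species; conjugate-acid pKₐ is the usual yardstick (lower pKₐ → better LG).
(CH₃)₂CH–OTf loses OTf⁻: pKₐ(CF₃SO₃H (triflic acid)) ≈ -14
(CH₃)₂CH–Br loses Br⁻: pKₐ(HBr) ≈ -9
(CH₃)₂CH–Cl loses Cl⁻: pKₐ(HCl) ≈ -7
(CH₃)₂CH–ONO₂ loses NO₃⁻: pKₐ(HNO₃) ≈ -1.3
(CH₃)₂CH–N(CH₃)₃⁺ loses NR'₃: pKₐ(R'₃NH⁺) ≈ 10.7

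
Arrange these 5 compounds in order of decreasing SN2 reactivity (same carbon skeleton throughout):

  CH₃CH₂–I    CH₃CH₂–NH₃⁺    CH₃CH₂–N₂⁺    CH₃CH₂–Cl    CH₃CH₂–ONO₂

CH₃CH₂–N₂⁺ > CH₃CH₂–I > CH₃CH₂–Cl > CH₃CH₂–ONO₂ > CH₃CH₂–NH₃⁺

With the same alkyl group throughout, only the leaving group differentiates the rates.
A good leaving group is a weak base: the lower the pKₐ of its conjugate acid, the more readily it departs.
CH₃CH₂–N₂⁺ loses N₂: no meaningful conjugate acid; N₂ departs as an exceptionally stable neutral molecule
CH₃CH₂–I loses I⁻: pKₐ(HI) ≈ -10
CH₃CH₂–Cl loses Cl⁻: pKₐ(HCl) ≈ -7
CH₃CH₂–ONO₂ loses NO₃⁻: pKₐ(HNO₃) ≈ -1.3
CH₃CH₂–NH₃⁺ loses NH₃: pKₐ(NH₄⁺) ≈ 9.2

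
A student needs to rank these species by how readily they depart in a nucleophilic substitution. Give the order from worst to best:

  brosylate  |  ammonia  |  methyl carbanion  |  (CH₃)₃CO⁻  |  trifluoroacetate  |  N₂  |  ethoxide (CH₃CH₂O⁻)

Rank by basicity of the departing species: weakest base leaves most easily.
N₂: no meaningful conjugate acid; N₂ departs as an exceptionally stable neutral molecule
brosylate: pKₐ(p-BrC₆H₄SO₃H) ≈ -2.8 — arenesulfonate with a p-bromo substituent
trifluoroacetate: pKₐ(CF₃COOH) ≈ 0.2
ammonia: pKₐ(NH₄⁺) ≈ 9.2
ethoxide (CH₃CH₂O⁻): pKₐ(CH₃CH₂OH) ≈ 16
(CH₃)₃CO⁻: pKₐ(t-BuOH) ≈ 18 — bulky, strongly basic alkoxide
methyl carbanion: pKₐ(CH₄) ≈ 48
Reversing gives the worst-to-best order requested.

methyl carbanion < (CH₃)₃CO⁻ < ethoxide (CH₃CH₂O⁻) < ammonia < trifluoroacetate < brosylate < N₂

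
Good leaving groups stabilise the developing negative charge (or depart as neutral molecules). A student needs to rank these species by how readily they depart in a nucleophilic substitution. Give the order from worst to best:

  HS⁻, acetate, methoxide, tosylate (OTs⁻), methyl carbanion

tosylate (OTs⁻): pKₐ(p-CH₃C₆H₄SO₃H (TsOH)) ≈ -2.8
acetate: pKₐ(CH₃COOH) ≈ 4.8
HS⁻: pKₐ(H₂S) ≈ 7 — larger and more polarisable than the oxygen analogue
methoxide: pKₐ(CH₃OH) ≈ 15.5 — strong base; alkoxides do not leave unassisted
methyl carbanion: pKₐ(CH₄) ≈ 48
Reversing gives the worst-to-best order requested.

methyl carbanion < methoxide < HS⁻ < acetate < tosylate (OTs⁻)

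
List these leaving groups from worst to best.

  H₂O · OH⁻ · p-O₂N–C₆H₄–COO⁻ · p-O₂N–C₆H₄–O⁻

OH⁻ < p-O₂N–C₆H₄–O⁻ < p-O₂N–C₆H₄–COO⁻ < H₂O

H₂O: pKₐ(H₃O⁺) ≈ -1.7
p-O₂N–C₆H₄–COO⁻: pKₐ(p-nitrobenzoic acid) ≈ 3.4
p-O₂N–C₆H₄–O⁻: pKₐ(p-nitrophenol) ≈ 7.2
OH⁻: pKₐ(H₂O) ≈ 15.7
The question asks for worst first, so the sequence is read in increasing leaving-group ability.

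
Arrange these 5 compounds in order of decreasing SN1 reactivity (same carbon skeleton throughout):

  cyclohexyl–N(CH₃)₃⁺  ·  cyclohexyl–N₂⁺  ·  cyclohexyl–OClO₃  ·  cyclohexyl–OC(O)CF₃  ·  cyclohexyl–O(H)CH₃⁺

cyclohexyl–N₂⁺ > cyclohexyl–OClO₃ > cyclohexyl–O(H)CH₃⁺ > cyclohexyl–OC(O)CF₃ > cyclohexyl–N(CH₃)₃⁺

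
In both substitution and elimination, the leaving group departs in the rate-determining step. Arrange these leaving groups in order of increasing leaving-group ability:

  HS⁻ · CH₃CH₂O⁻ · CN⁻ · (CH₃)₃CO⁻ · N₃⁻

The more stable X⁻ (or X) is on its own — i.e. the weaker a base it is — the better a leaving group it makes.
N₃⁻: pKₐ(HN₃) ≈ 4.7
HS⁻: pKₐ(H₂S) ≈ 7
CN⁻: pKₐ(HCN) ≈ 9.2
CH₃CH₂O⁻: pKₐ(CH₃CH₂OH) ≈ 16
(CH₃)₃CO⁻: pKₐ(t-BuOH) ≈ 18
The question asks for worst first, so the sequence is read in increasing leaving-group ability.

(CH₃)₃CO⁻ < CH₃CH₂O⁻ < CN⁻ < HS⁻ < N₃⁻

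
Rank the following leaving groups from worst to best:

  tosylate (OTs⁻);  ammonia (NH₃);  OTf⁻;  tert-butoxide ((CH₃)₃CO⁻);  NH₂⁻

Leaving-group ability tracks the stability of the departed species; conjugate-acid pKₐ is the usual yardstick (lower pKₐ → better LG).
OTf⁻: pKₐ(CF₃SO₃H (triflic acid)) ≈ -14 — charge spread over three oxygens and a CF₃ group; the premier leaving group in synthesis
tosylate (OTs⁻): pKₐ(p-CH₃C₆H₄SO₃H (TsOH)) ≈ -2.8 — resonance-delocalised arenesulfonate
ammonia (NH₃): pKₐ(NH₄⁺) ≈ 9.2 — neutral but moderately basic; leaves from R–NH₃⁺
tert-butoxide ((CH₃)₃CO⁻): pKₐ(t-BuOH) ≈ 18 — bulky, strongly basic alkoxide
NH₂⁻: pKₐ(NH₃) ≈ 38 — extremely strong base; never a leaving group
Listed from poorest to best leaving group as asked.

NH₂⁻ < tert-butoxide ((CH₃)₃CO⁻) < ammonia (NH₃) < tosylate (OTs⁻) < OTf⁻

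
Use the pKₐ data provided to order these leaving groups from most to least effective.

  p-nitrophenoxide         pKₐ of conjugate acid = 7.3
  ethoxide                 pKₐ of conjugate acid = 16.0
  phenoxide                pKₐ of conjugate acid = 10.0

p-nitrophenoxide > phenoxide > ethoxide

Lower conjugate-acid pKₐ ⇒ weaker base ⇒ better leaving group.
Sorting by the given values: p-nitrophenoxide (7.3), phenoxide (10.0), ethoxide (16.0).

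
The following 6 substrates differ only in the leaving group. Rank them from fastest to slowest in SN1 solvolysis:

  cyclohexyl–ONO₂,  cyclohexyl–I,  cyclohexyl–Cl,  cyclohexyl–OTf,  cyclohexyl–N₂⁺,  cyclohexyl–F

Same R in every case — rank the leaving groups.
Rank by basicity of the departing species: weakest base leaves most easily.
cyclohexyl–N₂⁺ loses N₂: no meaningful conjugate acid; N₂ departs as an exceptionally stable neutral molecule
cyclohexyl–OTf loses OTf⁻: pKₐ(CF₃SO₃H (triflic acid)) ≈ -14
cyclohexyl–I loses I⁻: pKₐ(HI) ≈ -10
cyclohexyl–Cl loses Cl⁻: pKₐ(HCl) ≈ -7
cyclohexyl–ONO₂ loses NO₃⁻: pKₐ(HNO₃) ≈ -1.3
cyclohexyl–F loses F⁻: pKₐ(HF) ≈ 3.2

cyclohexyl–N₂⁺ > cyclohexyl–OTf > cyclohexyl–I > cyclohexyl–Cl > cyclohexyl–ONO₂ > cyclohexyl–F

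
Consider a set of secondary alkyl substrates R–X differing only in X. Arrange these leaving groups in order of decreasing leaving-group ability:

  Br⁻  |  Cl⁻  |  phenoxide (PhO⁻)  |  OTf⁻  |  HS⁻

OTf⁻ > Br⁻ > Cl⁻ > HS⁻ > phenoxide (PhO⁻)

Rank by basicity of the departing species: weakest base leaves most easily.
OTf⁻: pKₐ(CF₃SO₃H (triflic acid)) ≈ -14
Br⁻: pKₐ(HBr) ≈ -9
Cl⁻: pKₐ(HCl) ≈ -7
HS⁻: pKₐ(H₂S) ≈ 7
phenoxide (PhO⁻): pKₐ(C₆H₅OH (phenol)) ≈ 10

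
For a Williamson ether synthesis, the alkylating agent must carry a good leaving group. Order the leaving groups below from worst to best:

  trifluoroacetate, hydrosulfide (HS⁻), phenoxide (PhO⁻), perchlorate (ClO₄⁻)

perchlorate (ClO₄⁻): pKₐ(HClO₄) ≈ -10 — extremely weak base; rarely used for safety reasons
trifluoroacetate: pKₐ(CF₃COOH) ≈ 0.2 — strongly electron-withdrawing CF₃ stabilises the carboxylate
hydrosulfide (HS⁻): pKₐ(H₂S) ≈ 7
phenoxide (PhO⁻): pKₐ(C₆H₅OH (phenol)) ≈ 10
Listed from poorest to best leaving group as asked.

phenoxide (PhO⁻) < hydrosulfide (HS⁻) < trifluoroacetate < perchlorate (ClO₄⁻)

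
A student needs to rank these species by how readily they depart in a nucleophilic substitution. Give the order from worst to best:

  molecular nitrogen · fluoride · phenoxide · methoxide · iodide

methoxide < phenoxide < fluoride < iodide < molecular nitrogen

A good leaving group is a weak base: the lower the pKₐ of its conjugate acid, the more readily it departs.
molecular nitrogen: no meaningful conjugate acid; N₂ departs as an exceptionally stable neutral molecule
iodide: pKₐ(HI) ≈ -10 — large, highly polarisable; very weak base
fluoride: pKₐ(HF) ≈ 3.2
phenoxide: pKₐ(C₆H₅OH (phenol)) ≈ 10 — resonance into the ring helps, but still a poor LG
methoxide: pKₐ(CH₃OH) ≈ 15.5 — strong base; alkoxides do not leave unassisted
Listed from poorest to best leaving group as asked.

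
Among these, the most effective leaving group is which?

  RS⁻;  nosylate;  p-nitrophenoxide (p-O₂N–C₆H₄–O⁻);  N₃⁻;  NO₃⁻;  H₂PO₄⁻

nosylate

nosylate: pKₐ(p-O₂NC₆H₄SO₃H) ≈ -3.5
NO₃⁻: pKₐ(HNO₃) ≈ -1.3
H₂PO₄⁻: pKₐ(H₃PO₄) ≈ 2.1
N₃⁻: pKₐ(HN₃) ≈ 4.7
p-nitrophenoxide (p-O₂N–C₆H₄–O⁻): pKₐ(p-nitrophenol) ≈ 7.2
RS⁻: pKₐ(RSH (a thiol)) ≈ 10.5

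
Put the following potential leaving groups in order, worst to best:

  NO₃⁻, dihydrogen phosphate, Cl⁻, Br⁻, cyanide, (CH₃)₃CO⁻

(CH₃)₃CO⁻ < cyanide < dihydrogen phosphate < NO₃⁻ < Cl⁻ < Br⁻

Leaving-group ability tracks the stability of the departed species; conjugate-acid pKₐ is the usual yardstick (lower pKₐ → better LG).
Br⁻: pKₐ(HBr) ≈ -9
Cl⁻: pKₐ(HCl) ≈ -7
NO₃⁻: pKₐ(HNO₃) ≈ -1.3
dihydrogen phosphate: pKₐ(H₃PO₄) ≈ 2.1
cyanide: pKₐ(HCN) ≈ 9.2
(CH₃)₃CO⁻: pKₐ(t-BuOH) ≈ 18
The question asks for worst first, so the sequence is read in increasing leaving-group ability.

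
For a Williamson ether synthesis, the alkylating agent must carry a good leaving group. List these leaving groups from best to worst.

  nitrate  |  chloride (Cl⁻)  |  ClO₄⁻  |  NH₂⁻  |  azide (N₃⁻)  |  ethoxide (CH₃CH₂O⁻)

ClO₄⁻ > chloride (Cl⁻) > nitrate > azide (N₃⁻) > ethoxide (CH₃CH₂O⁻) > NH₂⁻

Leaving-group ability tracks the stability of the departed species; conjugate-acid pKₐ is the usual yardstick (lower pKₐ → better LG).
ClO₄⁻: pKₐ(HClO₄) ≈ -10
chloride (Cl⁻): pKₐ(HCl) ≈ -7
nitrate: pKₐ(HNO₃) ≈ -1.3
azide (N₃⁻): pKₐ(HN₃) ≈ 4.7
ethoxide (CH₃CH₂O⁻): pKₐ(CH₃CH₂OH) ≈ 16
NH₂⁻: pKₐ(NH₃) ≈ 38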